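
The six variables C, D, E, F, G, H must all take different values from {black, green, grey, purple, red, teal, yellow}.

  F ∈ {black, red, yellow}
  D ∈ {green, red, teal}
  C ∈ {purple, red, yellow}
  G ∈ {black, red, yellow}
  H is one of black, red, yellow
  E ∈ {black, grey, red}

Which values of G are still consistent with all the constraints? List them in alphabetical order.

black, red, yellow

The 3 variables F, G, H are confined to {black, red, yellow}, which locks those values in; drop them from C, D, E.
C's domain is down to {purple}, so C = purple.
E must be grey (only option left).
No further eliminations apply; G can still be any of black, red, yellow.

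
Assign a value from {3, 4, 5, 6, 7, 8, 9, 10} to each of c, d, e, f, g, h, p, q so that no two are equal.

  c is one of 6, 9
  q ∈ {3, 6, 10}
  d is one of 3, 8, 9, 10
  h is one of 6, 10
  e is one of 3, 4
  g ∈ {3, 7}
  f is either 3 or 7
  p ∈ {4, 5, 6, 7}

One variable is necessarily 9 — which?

The 8 variables together cover exactly {3, 4, 5, 6, 7, 8, 9, 10} — 8 values for 8 variables — and 5 appears only in p's list, so p = 5.
The 7 still-open variables together cover exactly {3, 4, 6, 7, 8, 9, 10} — 7 values for 7 variables — and 4 appears only in e's list, so e = 4.
The 6 still-open variables together cover exactly {3, 6, 7, 8, 9, 10} — 6 values for 6 variables — and 8 appears only in d's list, so d = 8.
The 5 still-open variables together cover exactly {3, 6, 7, 9, 10} — 5 values for 5 variables — and 9 appears only in c's list, so c = 9.

c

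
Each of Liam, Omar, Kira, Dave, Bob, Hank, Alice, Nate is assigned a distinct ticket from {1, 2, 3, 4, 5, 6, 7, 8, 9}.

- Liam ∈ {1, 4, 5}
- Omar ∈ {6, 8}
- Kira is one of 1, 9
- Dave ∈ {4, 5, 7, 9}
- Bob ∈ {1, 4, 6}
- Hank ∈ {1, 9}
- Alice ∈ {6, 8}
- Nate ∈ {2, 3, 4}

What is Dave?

Omar and Alice between them cover only {6, 8} — a naked pair. Remove those values from Bob.
Kira and Hank between them cover only {1, 9} — a naked pair. Remove those values from Liam, Dave, Bob.
That leaves Bob = 4. Strike 4 from Liam, Dave, Nate.
Liam must be 5 (only option left). So Dave can't be 5.
So Dave = 7.

7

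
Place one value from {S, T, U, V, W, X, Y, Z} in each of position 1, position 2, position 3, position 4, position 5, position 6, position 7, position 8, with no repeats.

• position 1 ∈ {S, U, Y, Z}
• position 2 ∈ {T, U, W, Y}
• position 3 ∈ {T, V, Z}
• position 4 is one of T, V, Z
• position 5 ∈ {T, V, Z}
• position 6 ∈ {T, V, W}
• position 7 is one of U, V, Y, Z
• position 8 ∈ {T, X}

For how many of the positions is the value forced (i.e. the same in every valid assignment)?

3

The 8 variables together cover exactly {S, T, U, V, W, X, Y, Z} — 8 values for 8 variables — and S appears only in position 1's list, so position 1 = S.
The 7 still-open variables draw from only 7 values {T, U, V, W, X, Y, Z}, so each is used; only position 8 can be X, hence position 8 = X.
position 3, position 4, position 5 between them cover only {T, V, Z} — a naked triple. Remove those values from position 2, position 6, position 7.
position 6 has just one choice, so position 6 = W. Eliminate W elsewhere: position 2.
Determined: position 1=S, position 6=W, position 8=X. The other positions each still have more than one consistent value. That makes 3.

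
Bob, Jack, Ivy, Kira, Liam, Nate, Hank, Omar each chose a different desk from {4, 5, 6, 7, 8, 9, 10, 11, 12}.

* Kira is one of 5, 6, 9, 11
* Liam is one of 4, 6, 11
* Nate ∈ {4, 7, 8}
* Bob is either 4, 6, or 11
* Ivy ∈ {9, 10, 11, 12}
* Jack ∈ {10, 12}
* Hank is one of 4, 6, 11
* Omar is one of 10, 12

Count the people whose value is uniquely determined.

Jack and Omar between them cover only {10, 12} — a naked pair. Remove those values from Ivy.
Bob, Liam, Hank share exactly the 3 values {4, 6, 11}; by pigeonhole those values go to them, so strike 4, 6, 11 from Ivy, Kira, Nate.
Ivy's domain is down to {9}, so Ivy = 9. Remove 9 from Kira.
Kira must be 5 (only option left).
Determined: Ivy=9, Kira=5. The other people each still have more than one consistent value. That makes 2.

2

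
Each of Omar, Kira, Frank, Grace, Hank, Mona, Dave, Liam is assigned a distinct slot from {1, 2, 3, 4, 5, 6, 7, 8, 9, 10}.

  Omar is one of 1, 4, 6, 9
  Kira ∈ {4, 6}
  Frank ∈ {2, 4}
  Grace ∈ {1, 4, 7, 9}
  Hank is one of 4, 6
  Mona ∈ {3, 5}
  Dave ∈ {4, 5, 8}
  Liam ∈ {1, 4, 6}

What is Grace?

7

Kira and Hank share exactly the 2 values {4, 6}; by pigeonhole those values go to them, so strike 4, 6 from Omar, Frank, Grace, Dave, Liam.
That leaves Frank = 2.
Liam must be 1 (only option left). Strike 1 from Omar, Grace.
Omar's domain is down to {9}, so Omar = 9. So Grace can't be 9.
So Grace = 7.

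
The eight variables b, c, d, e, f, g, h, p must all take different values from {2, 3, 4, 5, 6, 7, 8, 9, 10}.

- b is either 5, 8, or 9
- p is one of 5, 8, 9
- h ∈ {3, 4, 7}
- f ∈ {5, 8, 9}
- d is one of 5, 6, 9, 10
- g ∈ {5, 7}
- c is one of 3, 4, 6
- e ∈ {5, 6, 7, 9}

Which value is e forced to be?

Among the 8 variables, 10 fits only d (and all 8 values in {3, 4, 5, 6, 7, 8, 9, 10} must be used), so d = 10.
b, f, p between them cover only {5, 8, 9} — a naked triple. Remove those values from e, g.
g's domain is down to {7}, so g = 7. Remove 7 from e, h.
So e = 6.

6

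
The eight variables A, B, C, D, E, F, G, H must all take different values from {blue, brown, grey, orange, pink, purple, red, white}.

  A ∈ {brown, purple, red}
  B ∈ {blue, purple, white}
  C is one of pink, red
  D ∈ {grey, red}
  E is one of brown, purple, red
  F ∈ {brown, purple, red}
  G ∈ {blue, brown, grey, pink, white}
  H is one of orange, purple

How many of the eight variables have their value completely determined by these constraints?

Among the 8 variables, orange fits only H (and all 8 values in {blue, brown, grey, orange, pink, purple, red, white} must be used), so H = orange.
A, E, F between them cover only {brown, purple, red} — a naked triple. Remove those values from B, C, D, G.
C has just one choice, so C = pink. Eliminate pink elsewhere: G.
D has just one choice, so D = grey. So G can't be grey.
Determined: C=pink, D=grey, H=orange. The other variables each still have more than one consistent value. That makes 3.

3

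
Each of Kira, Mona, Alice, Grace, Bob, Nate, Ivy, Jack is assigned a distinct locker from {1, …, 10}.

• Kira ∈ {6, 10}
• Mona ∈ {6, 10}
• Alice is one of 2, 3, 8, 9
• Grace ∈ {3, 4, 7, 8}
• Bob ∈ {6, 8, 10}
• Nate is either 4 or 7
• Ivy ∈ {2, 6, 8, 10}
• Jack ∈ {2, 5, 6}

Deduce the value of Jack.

5

The 2 variables Kira and Mona are confined to {6, 10}, which locks those values in; drop them from Bob, Ivy, Jack.
That leaves Bob = 8. So Alice, Grace, Ivy can't be 8.
Ivy's domain is down to {2}, so Ivy = 2. Strike 2 from Alice, Jack.
So Jack = 5.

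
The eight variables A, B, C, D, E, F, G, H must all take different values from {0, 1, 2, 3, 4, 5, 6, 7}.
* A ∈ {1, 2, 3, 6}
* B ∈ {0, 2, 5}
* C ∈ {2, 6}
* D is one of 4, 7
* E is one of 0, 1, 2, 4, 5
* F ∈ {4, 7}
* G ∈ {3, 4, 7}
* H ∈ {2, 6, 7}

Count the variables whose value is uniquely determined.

2

D and F between them cover only {4, 7} — a naked pair. Remove those values from E, G, H.
That leaves G = 3. Strike 3 from A.
C and H share exactly the 2 values {2, 6}; by pigeonhole those values go to them, so strike 2, 6 from A, B, E.
A must be 1 (only option left). Strike 1 from E.
Determined: A=1, G=3. The other variables each still have more than one consistent value. That makes 2.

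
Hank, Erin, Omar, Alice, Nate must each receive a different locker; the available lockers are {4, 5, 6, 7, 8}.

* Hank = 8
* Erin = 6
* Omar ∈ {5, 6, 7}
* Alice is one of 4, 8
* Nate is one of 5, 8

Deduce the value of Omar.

Hank has just one choice, so Hank = 8. Strike 8 from Alice, Nate.
That leaves Erin = 6. Strike 6 from Omar.
Alice's domain is down to {4}, so Alice = 4.
That leaves Nate = 5. Remove 5 from Omar.
So Omar = 7.

7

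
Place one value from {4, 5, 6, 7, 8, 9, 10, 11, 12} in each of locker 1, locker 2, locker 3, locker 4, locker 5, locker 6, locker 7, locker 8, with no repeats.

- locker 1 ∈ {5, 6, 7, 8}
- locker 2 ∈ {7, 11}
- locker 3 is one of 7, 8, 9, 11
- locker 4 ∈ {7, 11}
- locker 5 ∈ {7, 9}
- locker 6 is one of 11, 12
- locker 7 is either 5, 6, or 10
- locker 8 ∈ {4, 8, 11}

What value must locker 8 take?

The 2 variables locker 2 and locker 4 are confined to {7, 11}, which locks those values in; drop them from locker 1, locker 3, locker 5, locker 6, locker 8.
locker 5 has just one choice, so locker 5 = 9. Eliminate 9 elsewhere: locker 3.
locker 6 must be 12 (only option left).
locker 3 must be 8 (only option left). Eliminate 8 elsewhere: locker 1, locker 8.
So locker 8 = 4.

4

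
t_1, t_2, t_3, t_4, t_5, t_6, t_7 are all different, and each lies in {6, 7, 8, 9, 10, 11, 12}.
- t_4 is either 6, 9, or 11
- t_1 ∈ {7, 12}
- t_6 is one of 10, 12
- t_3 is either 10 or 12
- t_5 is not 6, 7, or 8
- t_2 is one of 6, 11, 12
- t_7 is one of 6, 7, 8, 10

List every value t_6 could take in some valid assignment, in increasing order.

10, 12

The 7 variables together cover exactly {6, 7, 8, 9, 10, 11, 12} — 7 values for 7 variables — and 8 appears only in t_7's list, so t_7 = 8.
The 6 still-open variables together cover exactly {6, 7, 9, 10, 11, 12} — 6 values for 6 variables — and 7 appears only in t_1's list, so t_1 = 7.
t_3 and t_6 share exactly the 2 values {10, 12}; by pigeonhole those values go to them, so strike 10, 12 from t_2, t_5.
No further eliminations apply; t_6 can still be any of 10, 12.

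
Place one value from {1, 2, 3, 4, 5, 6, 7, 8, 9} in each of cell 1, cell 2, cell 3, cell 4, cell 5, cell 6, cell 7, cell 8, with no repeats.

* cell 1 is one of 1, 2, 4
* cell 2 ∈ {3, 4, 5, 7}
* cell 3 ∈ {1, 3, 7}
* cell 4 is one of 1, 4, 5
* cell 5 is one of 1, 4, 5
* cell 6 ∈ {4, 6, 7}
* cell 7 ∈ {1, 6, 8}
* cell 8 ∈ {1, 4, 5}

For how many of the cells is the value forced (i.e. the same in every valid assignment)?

Among the 8 variables, 2 fits only cell 1 (and all 8 values in {1, 2, 3, 4, 5, 6, 7, 8} must be used), so cell 1 = 2.
The 7 still-open variables together cover exactly {1, 3, 4, 5, 6, 7, 8} — 7 values for 7 variables — and 8 appears only in cell 7's list, so cell 7 = 8.
The 6 still-open variables draw from only 6 values {1, 3, 4, 5, 6, 7}, so each is used; only cell 6 can be 6, hence cell 6 = 6.
cell 4, cell 5, cell 8 share exactly the 3 values {1, 4, 5}; by pigeonhole those values go to them, so strike 1, 4, 5 from cell 2, cell 3.
Determined: cell 1=2, cell 6=6, cell 7=8. The other cells each still have more than one consistent value. That makes 3.

3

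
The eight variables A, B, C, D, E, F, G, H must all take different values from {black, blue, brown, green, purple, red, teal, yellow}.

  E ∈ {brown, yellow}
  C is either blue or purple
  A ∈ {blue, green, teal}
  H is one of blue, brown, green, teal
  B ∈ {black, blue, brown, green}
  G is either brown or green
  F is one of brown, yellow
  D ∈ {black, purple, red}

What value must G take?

The 8 variables draw from only 8 values {black, blue, brown, green, purple, red, teal, yellow}, so each is used; only D can be red, hence D = red.
The 7 still-open variables together cover exactly {black, blue, brown, green, purple, teal, yellow} — 7 values for 7 variables — and black appears only in B's list, so B = black.
The 6 still-open variables together cover exactly {blue, brown, green, purple, teal, yellow} — 6 values for 6 variables — and purple appears only in C's list, so C = purple.
The 2 variables E and F are confined to {brown, yellow}, which locks those values in; drop them from G, H.
So G = green.

green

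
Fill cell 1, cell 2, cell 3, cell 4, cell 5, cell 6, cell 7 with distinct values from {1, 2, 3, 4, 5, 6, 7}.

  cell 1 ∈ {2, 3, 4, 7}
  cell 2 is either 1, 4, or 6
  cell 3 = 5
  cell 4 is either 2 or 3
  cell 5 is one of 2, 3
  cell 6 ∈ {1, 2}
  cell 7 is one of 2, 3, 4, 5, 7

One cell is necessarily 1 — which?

cell 6

cell 3 must be 5 (only option left). So cell 7 can't be 5.
Among the 6 still-open variables, 6 fits only cell 2 (and all 6 values in {1, 2, 3, 4, 6, 7} must be used), so cell 2 = 6.
Among the 5 still-open variables, 1 fits only cell 6 (and all 5 values in {1, 2, 3, 4, 7} must be used), so cell 6 = 1.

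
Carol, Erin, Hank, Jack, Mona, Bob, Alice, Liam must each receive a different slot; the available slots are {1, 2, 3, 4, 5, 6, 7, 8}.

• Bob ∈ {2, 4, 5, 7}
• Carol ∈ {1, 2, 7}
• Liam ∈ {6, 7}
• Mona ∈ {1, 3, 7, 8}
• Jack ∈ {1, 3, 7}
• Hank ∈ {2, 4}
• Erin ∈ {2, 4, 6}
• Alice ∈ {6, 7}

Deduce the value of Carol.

Among the 8 variables, 5 fits only Bob (and all 8 values in {1, 2, 3, 4, 5, 6, 7, 8} must be used), so Bob = 5.
Among the 7 still-open variables, 8 fits only Mona (and all 7 values in {1, 2, 3, 4, 6, 7, 8} must be used), so Mona = 8.
Among the 6 still-open variables, 3 fits only Jack (and all 6 values in {1, 2, 3, 4, 6, 7} must be used), so Jack = 3.
The 5 still-open variables draw from only 5 values {1, 2, 4, 6, 7}, so each is used; only Carol can be 1, hence Carol = 1.

1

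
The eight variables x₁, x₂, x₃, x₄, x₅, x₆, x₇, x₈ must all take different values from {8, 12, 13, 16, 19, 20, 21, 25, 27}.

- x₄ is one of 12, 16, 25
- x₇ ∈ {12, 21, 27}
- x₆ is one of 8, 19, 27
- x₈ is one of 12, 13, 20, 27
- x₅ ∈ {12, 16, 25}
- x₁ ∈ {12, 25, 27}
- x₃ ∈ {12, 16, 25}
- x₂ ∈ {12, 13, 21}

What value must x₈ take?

x₃, x₄, x₅ share exactly the 3 values {12, 16, 25}; by pigeonhole those values go to them, so strike 12, 16, 25 from x₁, x₂, x₇, x₈.
x₁'s domain is down to {27}, so x₁ = 27. So x₆, x₇, x₈ can't be 27.
x₇'s domain is down to {21}, so x₇ = 21. So x₂ can't be 21.
That leaves x₂ = 13. So x₈ can't be 13.
So x₈ = 20.

20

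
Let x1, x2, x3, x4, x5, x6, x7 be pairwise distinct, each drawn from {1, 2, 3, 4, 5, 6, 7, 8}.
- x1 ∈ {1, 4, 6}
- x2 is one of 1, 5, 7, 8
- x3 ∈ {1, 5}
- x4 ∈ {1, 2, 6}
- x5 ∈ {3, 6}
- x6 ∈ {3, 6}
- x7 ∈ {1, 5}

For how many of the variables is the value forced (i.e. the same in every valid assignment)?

2

The 2 variables x3 and x7 are confined to {1, 5}, which locks those values in; drop them from x1, x2, x4.
x5 and x6 between them cover only {3, 6} — a naked pair. Remove those values from x1, x4.
That leaves x1 = 4.
x4 must be 2 (only option left).
Determined: x1=4, x4=2. The other variables each still have more than one consistent value. That makes 2.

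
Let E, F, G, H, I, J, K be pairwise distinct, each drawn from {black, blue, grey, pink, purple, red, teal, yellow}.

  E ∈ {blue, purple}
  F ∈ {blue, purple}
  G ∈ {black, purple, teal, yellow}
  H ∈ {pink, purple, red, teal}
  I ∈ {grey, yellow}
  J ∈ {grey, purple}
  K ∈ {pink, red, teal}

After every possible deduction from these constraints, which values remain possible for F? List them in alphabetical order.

blue, purple

The 2 variables E and F are confined to {blue, purple}, which locks those values in; drop them from G, H, J.
That leaves J = grey. Eliminate grey elsewhere: I.
That leaves I = yellow. So G can't be yellow.
No further eliminations apply; F can still be any of blue, purple.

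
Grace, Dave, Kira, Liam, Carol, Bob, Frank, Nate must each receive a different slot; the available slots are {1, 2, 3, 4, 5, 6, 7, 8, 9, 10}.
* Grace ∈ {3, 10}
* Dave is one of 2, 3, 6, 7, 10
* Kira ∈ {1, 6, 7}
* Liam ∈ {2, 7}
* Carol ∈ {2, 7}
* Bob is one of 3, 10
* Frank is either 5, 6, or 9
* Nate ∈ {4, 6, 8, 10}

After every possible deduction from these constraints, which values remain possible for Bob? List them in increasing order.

Grace and Bob share exactly the 2 values {3, 10}; by pigeonhole those values go to them, so strike 3, 10 from Dave, Nate.
Liam and Carol between them cover only {2, 7} — a naked pair. Remove those values from Dave, Kira.
That leaves Dave = 6. Eliminate 6 elsewhere: Kira, Frank, Nate.
That leaves Kira = 1.
No further eliminations apply; Bob can still be any of 3, 10.

3, 10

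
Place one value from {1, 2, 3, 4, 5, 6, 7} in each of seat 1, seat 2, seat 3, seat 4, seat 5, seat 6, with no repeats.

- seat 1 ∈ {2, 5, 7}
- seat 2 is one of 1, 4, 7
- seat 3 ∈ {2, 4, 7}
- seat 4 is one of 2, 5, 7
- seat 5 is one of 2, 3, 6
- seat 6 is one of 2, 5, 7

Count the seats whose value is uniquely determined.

2

The 3 variables seat 1, seat 4, seat 6 are confined to {2, 5, 7}, which locks those values in; drop them from seat 2, seat 3, seat 5.
seat 3 must be 4 (only option left). Remove 4 from seat 2.
seat 2 must be 1 (only option left).
Determined: seat 2=1, seat 3=4. The other seats each still have more than one consistent value. That makes 2.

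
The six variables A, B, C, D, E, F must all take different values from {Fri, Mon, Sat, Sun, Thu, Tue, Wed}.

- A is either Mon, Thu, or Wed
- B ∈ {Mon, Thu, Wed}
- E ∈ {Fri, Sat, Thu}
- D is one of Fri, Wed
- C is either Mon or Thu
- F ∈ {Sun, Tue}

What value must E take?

A, B, C between them cover only {Mon, Thu, Wed} — a naked triple. Remove those values from D, E.
That leaves D = Fri. Remove Fri from E.
So E = Sat.

Sat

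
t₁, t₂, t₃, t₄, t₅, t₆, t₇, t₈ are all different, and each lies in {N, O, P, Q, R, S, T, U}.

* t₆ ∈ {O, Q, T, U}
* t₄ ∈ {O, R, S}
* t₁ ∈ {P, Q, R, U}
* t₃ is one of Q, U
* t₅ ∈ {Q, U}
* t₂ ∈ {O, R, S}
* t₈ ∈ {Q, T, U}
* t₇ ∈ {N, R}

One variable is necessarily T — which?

Among the 8 variables, N fits only t₇ (and all 8 values in {N, O, P, Q, R, S, T, U} must be used), so t₇ = N.
Among the 7 still-open variables, P fits only t₁ (and all 7 values in {O, P, Q, R, S, T, U} must be used), so t₁ = P.
t₃ and t₅ share exactly the 2 values {Q, U}; by pigeonhole those values go to them, so strike Q, U from t₆, t₈.
So T goes to t₈.

t₈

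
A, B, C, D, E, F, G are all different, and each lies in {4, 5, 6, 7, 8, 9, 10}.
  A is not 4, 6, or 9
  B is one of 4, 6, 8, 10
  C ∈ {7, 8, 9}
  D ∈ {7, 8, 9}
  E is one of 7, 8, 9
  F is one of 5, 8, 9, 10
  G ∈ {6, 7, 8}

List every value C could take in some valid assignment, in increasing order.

7, 8, 9

Among the 7 variables, 4 fits only B (and all 7 values in {4, 5, 6, 7, 8, 9, 10} must be used), so B = 4.
The 6 still-open variables draw from only 6 values {5, 6, 7, 8, 9, 10}, so each is used; only G can be 6, hence G = 6.
C, D, E share exactly the 3 values {7, 8, 9}; by pigeonhole those values go to them, so strike 7, 8, 9 from A, F.
No further eliminations apply; C can still be any of 7, 8, 9.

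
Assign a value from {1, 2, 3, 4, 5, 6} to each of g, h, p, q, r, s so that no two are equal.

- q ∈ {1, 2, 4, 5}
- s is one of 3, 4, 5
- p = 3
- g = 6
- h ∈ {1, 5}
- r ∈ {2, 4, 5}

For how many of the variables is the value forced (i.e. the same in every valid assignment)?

2

g's domain is down to {6}, so g = 6.
p has just one choice, so p = 3. Strike 3 from s.
Determined: g=6, p=3. The other variables each still have more than one consistent value. That makes 2.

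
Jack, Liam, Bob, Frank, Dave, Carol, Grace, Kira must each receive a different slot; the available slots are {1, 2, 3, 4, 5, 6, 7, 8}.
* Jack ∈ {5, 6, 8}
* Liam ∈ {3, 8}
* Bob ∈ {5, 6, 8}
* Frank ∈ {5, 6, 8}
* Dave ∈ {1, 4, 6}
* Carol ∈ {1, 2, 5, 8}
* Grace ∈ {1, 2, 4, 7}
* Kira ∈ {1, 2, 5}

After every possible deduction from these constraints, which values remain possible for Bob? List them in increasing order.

5, 6, 8

Among the 8 variables, 3 fits only Liam (and all 8 values in {1, 2, 3, 4, 5, 6, 7, 8} must be used), so Liam = 3.
The 7 still-open variables draw from only 7 values {1, 2, 4, 5, 6, 7, 8}, so each is used; only Grace can be 7, hence Grace = 7.
The 6 still-open variables together cover exactly {1, 2, 4, 5, 6, 8} — 6 values for 6 variables — and 4 appears only in Dave's list, so Dave = 4.
Jack, Bob, Frank share exactly the 3 values {5, 6, 8}; by pigeonhole those values go to them, so strike 5, 6, 8 from Carol, Kira.
No further eliminations apply; Bob can still be any of 5, 6, 8.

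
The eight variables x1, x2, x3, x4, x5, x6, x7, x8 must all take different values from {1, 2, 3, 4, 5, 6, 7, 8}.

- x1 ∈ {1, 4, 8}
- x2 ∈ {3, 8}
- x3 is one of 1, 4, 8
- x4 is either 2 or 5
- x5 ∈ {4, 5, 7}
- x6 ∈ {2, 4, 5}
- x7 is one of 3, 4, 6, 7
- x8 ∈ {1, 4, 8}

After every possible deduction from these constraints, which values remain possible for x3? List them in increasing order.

1, 4, 8

Among the 8 variables, 6 fits only x7 (and all 8 values in {1, 2, 3, 4, 5, 6, 7, 8} must be used), so x7 = 6.
The 7 still-open variables together cover exactly {1, 2, 3, 4, 5, 7, 8} — 7 values for 7 variables — and 3 appears only in x2's list, so x2 = 3.
The 6 still-open variables together cover exactly {1, 2, 4, 5, 7, 8} — 6 values for 6 variables — and 7 appears only in x5's list, so x5 = 7.
x1, x3, x8 share exactly the 3 values {1, 4, 8}; by pigeonhole those values go to them, so strike 1, 4, 8 from x6.
No further eliminations apply; x3 can still be any of 1, 4, 8.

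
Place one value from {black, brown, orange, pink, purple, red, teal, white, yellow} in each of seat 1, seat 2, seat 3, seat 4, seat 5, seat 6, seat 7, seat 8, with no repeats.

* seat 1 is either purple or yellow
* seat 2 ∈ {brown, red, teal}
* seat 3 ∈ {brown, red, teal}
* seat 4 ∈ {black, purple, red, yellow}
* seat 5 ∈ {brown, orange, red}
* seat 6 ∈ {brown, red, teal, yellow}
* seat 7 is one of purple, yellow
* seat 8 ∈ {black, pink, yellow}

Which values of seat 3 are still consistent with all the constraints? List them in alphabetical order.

brown, red, teal

The 8 variables together cover exactly {black, brown, orange, pink, purple, red, teal, yellow} — 8 values for 8 variables — and orange appears only in seat 5's list, so seat 5 = orange.
Among the 7 still-open variables, pink fits only seat 8 (and all 7 values in {black, brown, pink, purple, red, teal, yellow} must be used), so seat 8 = pink.
The 6 still-open variables together cover exactly {black, brown, purple, red, teal, yellow} — 6 values for 6 variables — and black appears only in seat 4's list, so seat 4 = black.
seat 1 and seat 7 between them cover only {purple, yellow} — a naked pair. Remove those values from seat 6.
No further eliminations apply; seat 3 can still be any of brown, red, teal.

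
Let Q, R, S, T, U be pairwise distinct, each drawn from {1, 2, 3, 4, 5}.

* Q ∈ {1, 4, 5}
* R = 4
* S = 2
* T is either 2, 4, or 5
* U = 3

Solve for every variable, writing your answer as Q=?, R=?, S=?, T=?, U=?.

R's domain is down to {4}, so R = 4. Eliminate 4 elsewhere: Q, T.
S's domain is down to {2}, so S = 2. Remove 2 from T.
T must be 5 (only option left). Strike 5 from Q.
U must be 3 (only option left).
Q must be 1 (only option left).

Q=1, R=4, S=2, T=5, U=3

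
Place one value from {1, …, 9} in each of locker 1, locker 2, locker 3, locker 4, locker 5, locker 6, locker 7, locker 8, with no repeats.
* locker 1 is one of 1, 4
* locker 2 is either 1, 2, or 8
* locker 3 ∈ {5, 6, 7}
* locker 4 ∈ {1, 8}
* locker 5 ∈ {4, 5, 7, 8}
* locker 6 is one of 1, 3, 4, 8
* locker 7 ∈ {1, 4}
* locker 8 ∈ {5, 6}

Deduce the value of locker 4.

The 8 variables together cover exactly {1, 2, 3, 4, 5, 6, 7, 8} — 8 values for 8 variables — and 2 appears only in locker 2's list, so locker 2 = 2.
The 7 still-open variables together cover exactly {1, 3, 4, 5, 6, 7, 8} — 7 values for 7 variables — and 3 appears only in locker 6's list, so locker 6 = 3.
locker 1 and locker 7 share exactly the 2 values {1, 4}; by pigeonhole those values go to them, so strike 1, 4 from locker 4, locker 5.
So locker 4 = 8.

8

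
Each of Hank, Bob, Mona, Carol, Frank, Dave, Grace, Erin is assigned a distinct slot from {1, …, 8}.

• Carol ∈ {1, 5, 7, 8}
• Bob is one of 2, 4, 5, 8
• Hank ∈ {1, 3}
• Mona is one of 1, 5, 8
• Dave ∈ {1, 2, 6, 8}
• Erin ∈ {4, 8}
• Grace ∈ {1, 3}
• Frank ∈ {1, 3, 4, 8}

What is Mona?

Among the 8 variables, 6 fits only Dave (and all 8 values in {1, 2, 3, 4, 5, 6, 7, 8} must be used), so Dave = 6.
Among the 7 still-open variables, 2 fits only Bob (and all 7 values in {1, 2, 3, 4, 5, 7, 8} must be used), so Bob = 2.
Among the 6 still-open variables, 7 fits only Carol (and all 6 values in {1, 3, 4, 5, 7, 8} must be used), so Carol = 7.
Among the 5 still-open variables, 5 fits only Mona (and all 5 values in {1, 3, 4, 5, 8} must be used), so Mona = 5.

5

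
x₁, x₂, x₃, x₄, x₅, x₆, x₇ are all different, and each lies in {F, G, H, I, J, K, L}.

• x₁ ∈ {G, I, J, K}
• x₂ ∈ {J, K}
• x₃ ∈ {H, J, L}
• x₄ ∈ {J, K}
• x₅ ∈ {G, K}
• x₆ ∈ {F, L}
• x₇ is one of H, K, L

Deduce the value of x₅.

The 7 variables together cover exactly {F, G, H, I, J, K, L} — 7 values for 7 variables — and F appears only in x₆'s list, so x₆ = F.
The 6 still-open variables together cover exactly {G, H, I, J, K, L} — 6 values for 6 variables — and I appears only in x₁'s list, so x₁ = I.
Among the 5 still-open variables, G fits only x₅ (and all 5 values in {G, H, J, K, L} must be used), so x₅ = G.

G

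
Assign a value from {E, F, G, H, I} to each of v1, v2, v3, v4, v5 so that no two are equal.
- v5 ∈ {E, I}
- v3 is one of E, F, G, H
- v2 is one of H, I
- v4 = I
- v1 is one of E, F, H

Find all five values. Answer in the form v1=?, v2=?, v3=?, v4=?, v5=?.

v4 must be I (only option left). Remove I from v2, v5.
That leaves v5 = E. Strike E from v1, v3.
v2's domain is down to {H}, so v2 = H. Strike H from v1, v3.
v1 must be F (only option left). Remove F from v3.
That leaves v3 = G.

v1=F, v2=H, v3=G, v4=I, v5=E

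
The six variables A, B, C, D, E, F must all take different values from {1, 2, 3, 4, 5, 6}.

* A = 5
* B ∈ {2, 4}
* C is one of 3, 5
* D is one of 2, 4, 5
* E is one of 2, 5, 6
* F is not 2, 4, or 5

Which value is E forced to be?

A must be 5 (only option left). Strike 5 from C, D, E.
C's domain is down to {3}, so C = 3. So F can't be 3.
The 4 still-open variables together cover exactly {1, 2, 4, 6} — 4 values for 4 variables — and 1 appears only in F's list, so F = 1.
The 3 still-open variables together cover exactly {2, 4, 6} — 3 values for 3 variables — and 6 appears only in E's list, so E = 6.

6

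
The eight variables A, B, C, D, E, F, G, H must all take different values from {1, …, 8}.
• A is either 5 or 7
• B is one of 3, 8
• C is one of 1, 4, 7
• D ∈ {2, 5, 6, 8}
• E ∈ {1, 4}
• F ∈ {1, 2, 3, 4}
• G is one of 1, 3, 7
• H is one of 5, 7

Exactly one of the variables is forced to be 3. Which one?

The 8 variables together cover exactly {1, 2, 3, 4, 5, 6, 7, 8} — 8 values for 8 variables — and 6 appears only in D's list, so D = 6.
The 7 still-open variables together cover exactly {1, 2, 3, 4, 5, 7, 8} — 7 values for 7 variables — and 2 appears only in F's list, so F = 2.
The 6 still-open variables draw from only 6 values {1, 3, 4, 5, 7, 8}, so each is used; only B can be 8, hence B = 8.
The 5 still-open variables together cover exactly {1, 3, 4, 5, 7} — 5 values for 5 variables — and 3 appears only in G's list, so G = 3.

G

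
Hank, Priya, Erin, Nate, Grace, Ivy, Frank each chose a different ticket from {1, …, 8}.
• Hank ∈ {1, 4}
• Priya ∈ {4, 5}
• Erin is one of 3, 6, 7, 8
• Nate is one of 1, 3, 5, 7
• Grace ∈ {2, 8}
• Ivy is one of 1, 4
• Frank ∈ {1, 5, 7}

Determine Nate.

3

Hank and Ivy share exactly the 2 values {1, 4}; by pigeonhole those values go to them, so strike 1, 4 from Priya, Nate, Frank.
Priya must be 5 (only option left). Remove 5 from Nate, Frank.
That leaves Frank = 7. Remove 7 from Erin, Nate.
So Nate = 3.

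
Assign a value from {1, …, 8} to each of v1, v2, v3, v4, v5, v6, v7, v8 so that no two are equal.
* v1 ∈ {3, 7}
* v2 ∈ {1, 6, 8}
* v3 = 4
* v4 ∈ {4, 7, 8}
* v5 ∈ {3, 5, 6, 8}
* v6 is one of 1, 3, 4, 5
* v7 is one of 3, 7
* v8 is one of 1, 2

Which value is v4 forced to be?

8

v3 must be 4 (only option left). Remove 4 from v4, v6.
The 7 still-open variables together cover exactly {1, 2, 3, 5, 6, 7, 8} — 7 values for 7 variables — and 2 appears only in v8's list, so v8 = 2.
v1 and v7 share exactly the 2 values {3, 7}; by pigeonhole those values go to them, so strike 3, 7 from v4, v5, v6.
So v4 = 8.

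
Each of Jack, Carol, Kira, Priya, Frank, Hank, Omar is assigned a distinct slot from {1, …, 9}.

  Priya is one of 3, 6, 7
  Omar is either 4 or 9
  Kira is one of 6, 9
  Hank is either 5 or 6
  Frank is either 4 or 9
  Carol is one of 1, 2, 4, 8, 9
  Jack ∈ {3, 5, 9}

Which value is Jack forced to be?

3

Frank and Omar between them cover only {4, 9} — a naked pair. Remove those values from Jack, Carol, Kira.
Kira has just one choice, so Kira = 6. Remove 6 from Priya, Hank.
That leaves Hank = 5. Strike 5 from Jack.
So Jack = 3.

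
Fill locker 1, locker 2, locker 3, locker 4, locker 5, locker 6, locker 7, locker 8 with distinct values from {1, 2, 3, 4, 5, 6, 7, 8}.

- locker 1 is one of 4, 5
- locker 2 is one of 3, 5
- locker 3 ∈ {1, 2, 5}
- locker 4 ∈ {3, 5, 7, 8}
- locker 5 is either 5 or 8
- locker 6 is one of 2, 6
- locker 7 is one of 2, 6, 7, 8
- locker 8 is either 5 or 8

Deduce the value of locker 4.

Among the 8 variables, 1 fits only locker 3 (and all 8 values in {1, 2, 3, 4, 5, 6, 7, 8} must be used), so locker 3 = 1.
The 7 still-open variables draw from only 7 values {2, 3, 4, 5, 6, 7, 8}, so each is used; only locker 1 can be 4, hence locker 1 = 4.
locker 5 and locker 8 share exactly the 2 values {5, 8}; by pigeonhole those values go to them, so strike 5, 8 from locker 2, locker 4, locker 7.
locker 2's domain is down to {3}, so locker 2 = 3. So locker 4 can't be 3.
So locker 4 = 7.

7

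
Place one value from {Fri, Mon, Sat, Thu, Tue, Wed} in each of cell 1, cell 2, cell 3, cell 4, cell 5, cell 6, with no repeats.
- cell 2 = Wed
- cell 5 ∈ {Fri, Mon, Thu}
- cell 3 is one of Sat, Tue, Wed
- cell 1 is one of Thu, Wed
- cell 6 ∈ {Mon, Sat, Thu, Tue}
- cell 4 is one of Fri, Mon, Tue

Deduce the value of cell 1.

cell 2 must be Wed (only option left). Strike Wed from cell 1, cell 3.
So cell 1 = Thu.

Thu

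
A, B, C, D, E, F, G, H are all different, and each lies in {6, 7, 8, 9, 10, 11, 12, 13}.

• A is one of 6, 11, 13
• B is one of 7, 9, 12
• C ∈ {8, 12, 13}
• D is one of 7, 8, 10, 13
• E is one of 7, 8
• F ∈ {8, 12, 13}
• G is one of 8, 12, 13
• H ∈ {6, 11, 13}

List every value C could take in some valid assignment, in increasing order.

8, 12, 13

The 8 variables draw from only 8 values {6, 7, 8, 9, 10, 11, 12, 13}, so each is used; only B can be 9, hence B = 9.
The 7 still-open variables together cover exactly {6, 7, 8, 10, 11, 12, 13} — 7 values for 7 variables — and 10 appears only in D's list, so D = 10.
The 6 still-open variables draw from only 6 values {6, 7, 8, 11, 12, 13}, so each is used; only E can be 7, hence E = 7.
C, F, G share exactly the 3 values {8, 12, 13}; by pigeonhole those values go to them, so strike 8, 12, 13 from A, H.
No further eliminations apply; C can still be any of 8, 12, 13.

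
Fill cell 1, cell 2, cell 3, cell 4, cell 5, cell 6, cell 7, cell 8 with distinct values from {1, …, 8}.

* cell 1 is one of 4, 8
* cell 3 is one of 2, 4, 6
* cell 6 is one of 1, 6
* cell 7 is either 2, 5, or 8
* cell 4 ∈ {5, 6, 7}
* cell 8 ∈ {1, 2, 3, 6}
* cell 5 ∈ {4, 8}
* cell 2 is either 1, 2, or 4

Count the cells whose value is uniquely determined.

Among the 8 variables, 3 fits only cell 8 (and all 8 values in {1, 2, 3, 4, 5, 6, 7, 8} must be used), so cell 8 = 3.
The 7 still-open variables draw from only 7 values {1, 2, 4, 5, 6, 7, 8}, so each is used; only cell 4 can be 7, hence cell 4 = 7.
The 6 still-open variables together cover exactly {1, 2, 4, 5, 6, 8} — 6 values for 6 variables — and 5 appears only in cell 7's list, so cell 7 = 5.
The 2 variables cell 1 and cell 5 are confined to {4, 8}, which locks those values in; drop them from cell 2, cell 3.
Determined: cell 4=7, cell 7=5, cell 8=3. The other cells each still have more than one consistent value. That makes 3.

3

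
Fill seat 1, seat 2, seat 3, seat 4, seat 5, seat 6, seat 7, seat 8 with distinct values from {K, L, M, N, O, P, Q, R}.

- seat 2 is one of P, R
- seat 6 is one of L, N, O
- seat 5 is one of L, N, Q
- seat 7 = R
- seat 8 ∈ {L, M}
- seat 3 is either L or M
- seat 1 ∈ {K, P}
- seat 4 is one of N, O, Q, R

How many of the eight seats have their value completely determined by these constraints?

3

seat 7's domain is down to {R}, so seat 7 = R. Remove R from seat 2, seat 4.
That leaves seat 2 = P. So seat 1 can't be P.
seat 1 must be K (only option left).
The 2 variables seat 3 and seat 8 are confined to {L, M}, which locks those values in; drop them from seat 5, seat 6.
Determined: seat 1=K, seat 2=P, seat 7=R. The other seats each still have more than one consistent value. That makes 3.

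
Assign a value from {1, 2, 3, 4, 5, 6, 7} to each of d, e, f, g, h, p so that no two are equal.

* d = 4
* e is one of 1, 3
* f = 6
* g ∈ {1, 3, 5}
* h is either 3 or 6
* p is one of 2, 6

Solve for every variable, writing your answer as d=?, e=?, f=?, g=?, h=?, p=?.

d=4, e=1, f=6, g=5, h=3, p=2

d has just one choice, so d = 4.
f's domain is down to {6}, so f = 6. Eliminate 6 elsewhere: h, p.
h has just one choice, so h = 3. So e, g can't be 3.
p has just one choice, so p = 2.
e must be 1 (only option left). So g can't be 1.
g must be 5 (only option left).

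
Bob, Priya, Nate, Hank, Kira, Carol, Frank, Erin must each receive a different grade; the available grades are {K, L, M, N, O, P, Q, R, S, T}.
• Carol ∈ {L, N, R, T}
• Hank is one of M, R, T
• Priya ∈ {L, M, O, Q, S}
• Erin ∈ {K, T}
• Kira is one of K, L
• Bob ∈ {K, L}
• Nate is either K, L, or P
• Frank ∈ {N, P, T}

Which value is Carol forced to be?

Bob and Kira between them cover only {K, L} — a naked pair. Remove those values from Priya, Nate, Carol, Erin.
Nate's domain is down to {P}, so Nate = P. Strike P from Frank.
That leaves Erin = T. Eliminate T elsewhere: Hank, Carol, Frank.
Frank must be N (only option left). So Carol can't be N.
So Carol = R.

R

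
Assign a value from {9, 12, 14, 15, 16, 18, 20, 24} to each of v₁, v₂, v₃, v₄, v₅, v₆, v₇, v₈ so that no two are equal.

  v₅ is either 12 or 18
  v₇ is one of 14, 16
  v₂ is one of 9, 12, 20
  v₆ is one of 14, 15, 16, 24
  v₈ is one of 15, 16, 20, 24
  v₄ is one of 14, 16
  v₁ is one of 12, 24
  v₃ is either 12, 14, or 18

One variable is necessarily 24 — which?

v₁

The 8 variables draw from only 8 values {9, 12, 14, 15, 16, 18, 20, 24}, so each is used; only v₂ can be 9, hence v₂ = 9.
Among the 7 still-open variables, 20 fits only v₈ (and all 7 values in {12, 14, 15, 16, 18, 20, 24} must be used), so v₈ = 20.
The 6 still-open variables draw from only 6 values {12, 14, 15, 16, 18, 24}, so each is used; only v₆ can be 15, hence v₆ = 15.
The 5 still-open variables draw from only 5 values {12, 14, 16, 18, 24}, so each is used; only v₁ can be 24, hence v₁ = 24.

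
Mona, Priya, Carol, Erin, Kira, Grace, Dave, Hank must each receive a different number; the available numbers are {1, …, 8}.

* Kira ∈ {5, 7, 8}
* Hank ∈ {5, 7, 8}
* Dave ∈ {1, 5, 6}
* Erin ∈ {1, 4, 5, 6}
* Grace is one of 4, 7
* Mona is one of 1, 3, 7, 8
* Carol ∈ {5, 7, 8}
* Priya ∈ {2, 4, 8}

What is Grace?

Among the 8 variables, 2 fits only Priya (and all 8 values in {1, 2, 3, 4, 5, 6, 7, 8} must be used), so Priya = 2.
The 7 still-open variables draw from only 7 values {1, 3, 4, 5, 6, 7, 8}, so each is used; only Mona can be 3, hence Mona = 3.
Carol, Kira, Hank share exactly the 3 values {5, 7, 8}; by pigeonhole those values go to them, so strike 5, 7, 8 from Erin, Grace, Dave.
So Grace = 4.

4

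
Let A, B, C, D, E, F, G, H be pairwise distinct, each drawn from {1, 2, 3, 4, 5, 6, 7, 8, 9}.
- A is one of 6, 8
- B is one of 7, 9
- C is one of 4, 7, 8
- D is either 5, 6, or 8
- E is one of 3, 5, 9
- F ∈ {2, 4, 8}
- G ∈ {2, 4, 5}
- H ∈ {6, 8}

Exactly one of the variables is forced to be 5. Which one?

D

Among the 8 variables, 3 fits only E (and all 8 values in {2, 3, 4, 5, 6, 7, 8, 9} must be used), so E = 3.
Among the 7 still-open variables, 9 fits only B (and all 7 values in {2, 4, 5, 6, 7, 8, 9} must be used), so B = 9.
Among the 6 still-open variables, 7 fits only C (and all 6 values in {2, 4, 5, 6, 7, 8} must be used), so C = 7.
A and H between them cover only {6, 8} — a naked pair. Remove those values from D, F.
So 5 goes to D.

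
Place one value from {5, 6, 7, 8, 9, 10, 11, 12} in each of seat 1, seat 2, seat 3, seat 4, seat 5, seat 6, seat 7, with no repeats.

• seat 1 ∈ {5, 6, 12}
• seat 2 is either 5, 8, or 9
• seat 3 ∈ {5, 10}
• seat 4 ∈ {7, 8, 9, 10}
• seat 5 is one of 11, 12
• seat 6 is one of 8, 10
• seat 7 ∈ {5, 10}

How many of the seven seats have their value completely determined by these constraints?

seat 3 and seat 7 between them cover only {5, 10} — a naked pair. Remove those values from seat 1, seat 2, seat 4, seat 6.
seat 6 has just one choice, so seat 6 = 8. So seat 2, seat 4 can't be 8.
seat 2 must be 9 (only option left). Eliminate 9 elsewhere: seat 4.
seat 4 must be 7 (only option left).
Determined: seat 2=9, seat 4=7, seat 6=8. The other seats each still have more than one consistent value. That makes 3.

3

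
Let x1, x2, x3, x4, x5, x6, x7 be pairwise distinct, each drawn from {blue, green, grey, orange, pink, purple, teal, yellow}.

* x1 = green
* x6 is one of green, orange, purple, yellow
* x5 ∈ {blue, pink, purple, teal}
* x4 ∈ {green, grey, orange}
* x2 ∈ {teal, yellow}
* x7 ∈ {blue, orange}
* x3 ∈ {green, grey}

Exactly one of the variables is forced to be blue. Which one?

x7

x1 must be green (only option left). So x3, x4, x6 can't be green.
That leaves x3 = grey. So x4 can't be grey.
That leaves x4 = orange. So x6, x7 can't be orange.
So blue goes to x7.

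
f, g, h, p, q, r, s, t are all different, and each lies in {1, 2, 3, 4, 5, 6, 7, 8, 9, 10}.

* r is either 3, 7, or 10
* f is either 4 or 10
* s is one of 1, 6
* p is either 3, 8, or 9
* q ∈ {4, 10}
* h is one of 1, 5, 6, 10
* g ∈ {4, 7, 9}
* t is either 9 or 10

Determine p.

f and q share exactly the 2 values {4, 10}; by pigeonhole those values go to them, so strike 4, 10 from g, h, r, t.
t must be 9 (only option left). Strike 9 from g, p.
g's domain is down to {7}, so g = 7. Remove 7 from r.
That leaves r = 3. Remove 3 from p.
So p = 8.

8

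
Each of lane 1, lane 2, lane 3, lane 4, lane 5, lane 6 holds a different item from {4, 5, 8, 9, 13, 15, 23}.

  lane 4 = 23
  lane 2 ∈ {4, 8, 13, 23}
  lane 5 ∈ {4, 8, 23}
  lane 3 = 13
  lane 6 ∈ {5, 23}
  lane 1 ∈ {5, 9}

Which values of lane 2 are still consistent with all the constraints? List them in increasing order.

lane 3 must be 13 (only option left). So lane 2 can't be 13.
lane 4 must be 23 (only option left). Remove 23 from lane 2, lane 5, lane 6.
lane 6 has just one choice, so lane 6 = 5. Strike 5 from lane 1.
lane 1 has just one choice, so lane 1 = 9.
No further eliminations apply; lane 2 can still be any of 4, 8.

4, 8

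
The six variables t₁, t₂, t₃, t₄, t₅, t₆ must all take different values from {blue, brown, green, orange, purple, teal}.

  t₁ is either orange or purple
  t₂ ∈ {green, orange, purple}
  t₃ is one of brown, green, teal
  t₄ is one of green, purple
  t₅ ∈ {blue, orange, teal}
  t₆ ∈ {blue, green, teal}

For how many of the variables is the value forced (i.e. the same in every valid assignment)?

The 6 variables draw from only 6 values {blue, brown, green, orange, purple, teal}, so each is used; only t₃ can be brown, hence t₃ = brown.
t₁, t₂, t₄ share exactly the 3 values {green, orange, purple}; by pigeonhole those values go to them, so strike green, orange, purple from t₅, t₆.
Determined: t₃=brown. The other variables each still have more than one consistent value. That makes 1.

1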